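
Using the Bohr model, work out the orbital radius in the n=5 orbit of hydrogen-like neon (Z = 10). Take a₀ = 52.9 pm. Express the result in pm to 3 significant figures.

r_n = n²a₀/Z = 5² × 52.9 / 10
    = 25 × 52.9 / 10 = 132 pm

132 pm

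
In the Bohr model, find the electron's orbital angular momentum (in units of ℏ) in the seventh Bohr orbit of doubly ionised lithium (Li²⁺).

7

L_n = nℏ, so L/ℏ = n = 7.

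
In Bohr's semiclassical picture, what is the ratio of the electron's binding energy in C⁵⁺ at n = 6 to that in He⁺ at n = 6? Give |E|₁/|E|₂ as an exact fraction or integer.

9

|E| ∝ Z^2 · n^-2
|E|₁/|E|₂ = (6/2)^2 · (6/6)^-2 = 9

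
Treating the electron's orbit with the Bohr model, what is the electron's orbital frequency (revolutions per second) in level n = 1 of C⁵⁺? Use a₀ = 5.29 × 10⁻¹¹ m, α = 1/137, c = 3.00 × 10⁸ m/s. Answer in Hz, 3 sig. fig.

2.37 × 10¹⁷ Hz

r = n²a₀/Z = 8.82 × 10⁻¹² m, v = Zαc/n = 1.31 × 10⁷ m/s
f = v/(2πr) = 2.37 × 10¹⁷ Hz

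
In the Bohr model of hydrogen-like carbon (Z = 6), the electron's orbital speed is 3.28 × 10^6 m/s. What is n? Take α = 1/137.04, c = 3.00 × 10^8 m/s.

v_n = Zαc/n ⇒ n = Zαc/v = 6 × 0.00730 × 3.00 × 10^8 / 3.28 × 10^6 ≈ 4.00
n = 4

4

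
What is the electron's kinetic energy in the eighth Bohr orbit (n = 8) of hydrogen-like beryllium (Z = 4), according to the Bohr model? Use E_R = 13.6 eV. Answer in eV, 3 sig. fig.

3.40 eV

For a Coulomb orbit the virial theorem gives K = −E_n.
E_n = −E_R·Z²/n², so K = E_R·Z²/n² = 13.6 × 4²/8² = 3.40 eV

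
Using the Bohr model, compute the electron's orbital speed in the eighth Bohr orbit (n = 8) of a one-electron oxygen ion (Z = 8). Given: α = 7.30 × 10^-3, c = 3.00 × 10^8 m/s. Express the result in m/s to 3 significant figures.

v_n = Zαc/n = 8 × 0.00730 × 3.00 × 10^8 / 8
    = 2.19 × 10^6 m/s

2.19 × 10^6 m/s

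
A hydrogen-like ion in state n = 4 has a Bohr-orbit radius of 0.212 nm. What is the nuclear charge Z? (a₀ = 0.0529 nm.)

r_n = n²a₀/Z ⇒ Z = n²a₀/r = 4² × 0.0529 / 0.212 ≈ 3.99
Z = 4

4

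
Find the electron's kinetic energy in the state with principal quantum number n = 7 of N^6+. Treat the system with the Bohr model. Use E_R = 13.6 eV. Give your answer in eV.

13.6 eV

For a Coulomb orbit the virial theorem gives K = −E_n.
E_n = −E_R·Z²/n², so K = E_R·Z²/n² = 13.6 × 7²/7² = 13.6 eV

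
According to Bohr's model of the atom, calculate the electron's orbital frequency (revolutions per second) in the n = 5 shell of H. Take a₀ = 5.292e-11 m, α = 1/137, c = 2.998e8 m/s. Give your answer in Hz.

5.265e13 Hz

r = n²a₀/Z = 1.323e-9 m, v = Zαc/n = 4.377e5 m/s
f = v/(2πr) = 5.265e13 Hz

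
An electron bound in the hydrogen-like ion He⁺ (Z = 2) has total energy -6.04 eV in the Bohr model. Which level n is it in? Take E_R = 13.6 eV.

E_n = −E_R Z²/n² ⇒ n² = E_R Z²/(−E_n) = 13.6 × 2² / 6.04 ≈ 9.01
n = 3

3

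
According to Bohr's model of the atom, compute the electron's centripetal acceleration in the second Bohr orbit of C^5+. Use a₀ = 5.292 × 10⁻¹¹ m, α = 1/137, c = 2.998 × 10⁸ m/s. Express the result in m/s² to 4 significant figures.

r = n²a₀/Z = 3.528 × 10⁻¹¹ m, v = Zαc/n = 6.565 × 10⁶ m/s
a = v²/r = (6.565 × 10⁶)² / 3.528 × 10⁻¹¹ = 1.222 × 10²⁴ m/s²

1.222 × 10²⁴ m/s²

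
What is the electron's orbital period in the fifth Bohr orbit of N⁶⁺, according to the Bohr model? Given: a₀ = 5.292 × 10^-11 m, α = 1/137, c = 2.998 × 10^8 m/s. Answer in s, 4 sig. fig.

3.876 × 10^-16 s

r = n²a₀/Z = 5²·5.292 × 10^-11/7 = 1.890 × 10^-10 m
v = Zαc/n = 7·0.007299·2.998 × 10^8/5 = 3.064 × 10^6 m/s
T = 2πr/v = 3.876 × 10^-16 s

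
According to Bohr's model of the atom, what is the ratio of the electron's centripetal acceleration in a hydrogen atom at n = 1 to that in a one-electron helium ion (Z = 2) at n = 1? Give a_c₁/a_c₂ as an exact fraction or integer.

a_c ∝ Z^3 · n^-4
a_c₁/a_c₂ = (1/2)^3 · (1/1)^-4 = 1/8

1/8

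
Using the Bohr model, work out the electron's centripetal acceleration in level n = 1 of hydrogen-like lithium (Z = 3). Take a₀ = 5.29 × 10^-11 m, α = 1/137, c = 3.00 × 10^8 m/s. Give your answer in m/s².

2.45 × 10^24 m/s²

r = n²a₀/Z = 1.76 × 10^-11 m, v = Zαc/n = 6.57 × 10^6 m/s
a = v²/r = (6.57 × 10^6)² / 1.76 × 10^-11 = 2.45 × 10^24 m/s²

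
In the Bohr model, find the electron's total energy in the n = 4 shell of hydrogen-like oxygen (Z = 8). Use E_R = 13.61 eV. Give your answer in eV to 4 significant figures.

E_n = −E_R·Z²/n² = −13.61 × 8²/4² = -54.44 eV

-54.44 eV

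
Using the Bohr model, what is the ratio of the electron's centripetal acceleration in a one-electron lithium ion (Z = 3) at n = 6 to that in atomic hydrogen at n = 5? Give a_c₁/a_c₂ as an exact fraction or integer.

a_c ∝ Z^3 · n^-4
a_c₁/a_c₂ = (3/1)^3 · (6/5)^-4 = 625/48

625/48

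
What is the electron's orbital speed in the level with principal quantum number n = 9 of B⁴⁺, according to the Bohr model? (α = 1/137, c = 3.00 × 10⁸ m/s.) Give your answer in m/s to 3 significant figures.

v_n = Zαc/n = 5 × 0.00730 × 3.00 × 10⁸ / 9
    = 1.22 × 10⁶ m/s

1.22 × 10⁶ m/s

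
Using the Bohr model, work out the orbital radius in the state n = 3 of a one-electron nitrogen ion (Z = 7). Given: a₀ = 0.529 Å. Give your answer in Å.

r_n = n²a₀/Z = 3² × 0.529 / 7
    = 9 × 0.529 / 7 = 0.680 Å

0.680 Å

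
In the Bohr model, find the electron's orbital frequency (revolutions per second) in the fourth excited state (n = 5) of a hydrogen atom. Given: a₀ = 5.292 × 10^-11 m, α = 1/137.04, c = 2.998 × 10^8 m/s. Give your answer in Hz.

r = n²a₀/Z = 1.323 × 10^-9 m, v = Zαc/n = 4.375 × 10^5 m/s
f = v/(2πr) = 5.263 × 10^13 Hz

5.263 × 10^13 Hz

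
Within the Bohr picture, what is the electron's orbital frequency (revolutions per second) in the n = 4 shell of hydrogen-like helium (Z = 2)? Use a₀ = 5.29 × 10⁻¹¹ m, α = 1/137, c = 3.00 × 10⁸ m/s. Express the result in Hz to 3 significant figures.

r = n²a₀/Z = 4.23 × 10⁻¹⁰ m, v = Zαc/n = 1.09 × 10⁶ m/s
f = v/(2πr) = 4.12 × 10¹⁴ Hz

4.12 × 10¹⁴ Hz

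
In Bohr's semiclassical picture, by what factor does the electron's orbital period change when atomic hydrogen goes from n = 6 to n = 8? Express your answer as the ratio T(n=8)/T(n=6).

64/27

T ∝ Z^-2 · n^3; with Z fixed, T ∝ n^3.
T(n=8)/T(n=6) = (8/6)^3 = 64/27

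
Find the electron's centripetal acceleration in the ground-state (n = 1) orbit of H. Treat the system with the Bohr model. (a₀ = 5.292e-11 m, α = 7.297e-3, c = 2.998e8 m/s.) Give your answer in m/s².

r = n²a₀/Z = 5.292e-11 m, v = Zαc/n = 2.188e6 m/s
a = v²/r = (2.188e6)² / 5.292e-11 = 9.043e22 m/s²

9.043e22 m/s²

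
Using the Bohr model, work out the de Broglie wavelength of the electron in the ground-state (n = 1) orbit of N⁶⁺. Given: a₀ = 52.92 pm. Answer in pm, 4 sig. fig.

The Bohr quantisation condition is nλ = 2πr_n.
r_n = n²a₀/Z = 7.560 pm
λ = 2πr_n/n = 2π·7.560/1 = 47.50 pm

47.50 pm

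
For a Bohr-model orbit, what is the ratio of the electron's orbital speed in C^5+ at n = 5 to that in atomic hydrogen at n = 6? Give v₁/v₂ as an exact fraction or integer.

36/5

v ∝ Z^1 · n^-1
v₁/v₂ = (6/1)^1 · (5/6)^-1 = 36/5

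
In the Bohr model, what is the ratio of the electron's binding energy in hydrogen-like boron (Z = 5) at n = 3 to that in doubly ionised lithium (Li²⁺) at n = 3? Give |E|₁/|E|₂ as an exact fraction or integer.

25/9

|E| ∝ Z^2 · n^-2
|E|₁/|E|₂ = (5/3)^2 · (3/3)^-2 = 25/9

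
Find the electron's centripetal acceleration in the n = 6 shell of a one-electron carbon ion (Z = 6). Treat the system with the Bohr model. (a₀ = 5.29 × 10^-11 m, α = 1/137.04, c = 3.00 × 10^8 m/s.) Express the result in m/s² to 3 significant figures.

r = n²a₀/Z = 3.17 × 10^-10 m, v = Zαc/n = 2.19 × 10^6 m/s
a = v²/r = (2.19 × 10^6)² / 3.17 × 10^-10 = 1.51 × 10^22 m/s²

1.51 × 10^22 m/s²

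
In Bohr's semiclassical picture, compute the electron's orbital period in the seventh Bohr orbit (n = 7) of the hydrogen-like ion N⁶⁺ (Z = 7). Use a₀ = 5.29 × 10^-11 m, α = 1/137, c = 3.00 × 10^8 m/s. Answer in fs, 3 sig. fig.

1.06 fs

r = n²a₀/Z = 7²·5.29 × 10^-11/7 = 3.70 × 10^-10 m
v = Zαc/n = 7·0.00730·3.00 × 10^8/7 = 2.19 × 10^6 m/s
T = 2πr/v = 1.06 × 10^-15 s = 1.06 fs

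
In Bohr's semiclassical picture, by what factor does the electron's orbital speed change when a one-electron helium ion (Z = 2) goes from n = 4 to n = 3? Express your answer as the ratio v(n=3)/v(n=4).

4/3

v ∝ Z^1 · n^-1; with Z fixed, v ∝ n^-1.
v(n=3)/v(n=4) = (3/4)^-1 = 4/3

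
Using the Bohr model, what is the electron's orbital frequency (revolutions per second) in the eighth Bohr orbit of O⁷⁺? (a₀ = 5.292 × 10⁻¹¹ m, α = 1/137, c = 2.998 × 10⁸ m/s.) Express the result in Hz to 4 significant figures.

r = n²a₀/Z = 4.234 × 10⁻¹⁰ m, v = Zαc/n = 2.188 × 10⁶ m/s
f = v/(2πr) = 8.227 × 10¹⁴ Hz

8.227 × 10¹⁴ Hz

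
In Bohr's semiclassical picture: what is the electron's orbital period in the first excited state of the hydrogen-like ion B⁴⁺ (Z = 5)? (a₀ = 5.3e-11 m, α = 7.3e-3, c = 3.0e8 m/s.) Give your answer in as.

r = n²a₀/Z = 2²·5.3e-11/5 = 4.2e-11 m
v = Zαc/n = 5·0.0073·3.0e8/2 = 5.5e6 m/s
T = 2πr/v = 4.9e-17 s = 49 as

49 as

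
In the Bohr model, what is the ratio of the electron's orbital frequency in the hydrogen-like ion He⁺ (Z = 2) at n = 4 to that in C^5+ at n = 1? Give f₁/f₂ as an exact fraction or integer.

f ∝ Z^2 · n^-3
f₁/f₂ = (2/6)^2 · (4/1)^-3 = 1/576

1/576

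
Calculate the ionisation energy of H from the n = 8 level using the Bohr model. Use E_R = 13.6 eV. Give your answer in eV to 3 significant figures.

0.212 eV

E_n = −E_R·Z²/n² = −13.6 × 1²/8² eV = -0.212 eV
Ionisation energy = −E_n = 0.212 eV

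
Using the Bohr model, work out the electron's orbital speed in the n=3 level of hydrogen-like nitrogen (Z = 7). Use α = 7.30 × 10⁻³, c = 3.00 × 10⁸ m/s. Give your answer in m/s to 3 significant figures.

5.11 × 10⁶ m/s

v_n = Zαc/n = 7 × 0.00730 × 3.00 × 10⁸ / 3
    = 5.11 × 10⁶ m/s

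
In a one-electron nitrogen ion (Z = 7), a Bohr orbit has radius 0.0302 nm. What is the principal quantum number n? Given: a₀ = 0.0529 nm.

2

r_n = n²a₀/Z ⇒ n² = rZ/a₀ = 0.0302 × 7 / 0.0529 ≈ 4.00
n = 2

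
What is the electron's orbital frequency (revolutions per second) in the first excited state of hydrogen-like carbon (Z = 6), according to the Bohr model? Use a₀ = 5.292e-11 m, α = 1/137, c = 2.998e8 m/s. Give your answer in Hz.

r = n²a₀/Z = 3.528e-11 m, v = Zαc/n = 6.565e6 m/s
f = v/(2πr) = 2.962e16 Hz

2.962e16 Hz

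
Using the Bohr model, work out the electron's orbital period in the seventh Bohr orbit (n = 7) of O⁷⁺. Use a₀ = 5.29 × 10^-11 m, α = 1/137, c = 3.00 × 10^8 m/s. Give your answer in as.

813 as

r = n²a₀/Z = 7²·5.29 × 10^-11/8 = 3.24 × 10^-10 m
v = Zαc/n = 8·0.00730·3.00 × 10^8/7 = 2.50 × 10^6 m/s
T = 2πr/v = 8.13 × 10^-16 s = 813 as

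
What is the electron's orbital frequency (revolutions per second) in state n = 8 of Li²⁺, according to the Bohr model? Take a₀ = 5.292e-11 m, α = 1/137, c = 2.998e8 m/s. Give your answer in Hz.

1.157e14 Hz

r = n²a₀/Z = 1.129e-9 m, v = Zαc/n = 8.206e5 m/s
f = v/(2πr) = 1.157e14 Hz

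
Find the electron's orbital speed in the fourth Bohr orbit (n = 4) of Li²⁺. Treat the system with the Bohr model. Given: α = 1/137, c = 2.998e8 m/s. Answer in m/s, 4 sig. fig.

1.641e6 m/s

v_n = Zαc/n = 3 × 0.007299 × 2.998e8 / 4
    = 1.641e6 m/s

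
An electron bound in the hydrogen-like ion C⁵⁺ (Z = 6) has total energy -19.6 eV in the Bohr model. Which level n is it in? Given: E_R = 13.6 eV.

E_n = −E_R Z²/n² ⇒ n² = E_R Z²/(−E_n) = 13.6 × 6² / 19.6 ≈ 24.98
n = 5

5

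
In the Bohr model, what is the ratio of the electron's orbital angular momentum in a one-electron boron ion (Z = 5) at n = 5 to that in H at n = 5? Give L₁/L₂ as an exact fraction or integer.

1

L = nℏ is independent of Z.
L₁/L₂ = n₁/n₂ = 5/5 = 1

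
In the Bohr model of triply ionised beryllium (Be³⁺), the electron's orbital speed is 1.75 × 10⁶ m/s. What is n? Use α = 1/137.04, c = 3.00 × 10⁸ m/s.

5

v_n = Zαc/n ⇒ n = Zαc/v = 4 × 0.00730 × 3.00 × 10⁸ / 1.75 × 10⁶ ≈ 5.00
n = 5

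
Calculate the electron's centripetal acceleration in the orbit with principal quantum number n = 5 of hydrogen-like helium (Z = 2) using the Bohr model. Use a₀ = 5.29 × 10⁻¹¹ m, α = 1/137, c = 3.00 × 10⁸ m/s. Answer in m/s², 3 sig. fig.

r = n²a₀/Z = 6.61 × 10⁻¹⁰ m, v = Zαc/n = 8.76 × 10⁵ m/s
a = v²/r = (8.76 × 10⁵)² / 6.61 × 10⁻¹⁰ = 1.16 × 10²¹ m/s²

1.16 × 10²¹ m/s²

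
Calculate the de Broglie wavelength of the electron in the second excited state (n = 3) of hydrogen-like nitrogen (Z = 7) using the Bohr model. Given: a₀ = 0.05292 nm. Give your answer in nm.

0.1425 nm

The Bohr quantisation condition is nλ = 2πr_n.
r_n = n²a₀/Z = 0.06804 nm
λ = 2πr_n/n = 2π·0.06804/3 = 0.1425 nm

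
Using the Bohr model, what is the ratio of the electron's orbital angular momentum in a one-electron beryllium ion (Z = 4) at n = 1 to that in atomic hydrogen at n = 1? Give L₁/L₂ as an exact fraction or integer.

L = nℏ is independent of Z.
L₁/L₂ = n₁/n₂ = 1/1 = 1

1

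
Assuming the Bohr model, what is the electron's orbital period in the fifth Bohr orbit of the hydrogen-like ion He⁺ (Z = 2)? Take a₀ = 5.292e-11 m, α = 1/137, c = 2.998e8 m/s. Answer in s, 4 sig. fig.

4.748e-15 s

r = n²a₀/Z = 5²·5.292e-11/2 = 6.615e-10 m
v = Zαc/n = 2·0.007299·2.998e8/5 = 8.753e5 m/s
T = 2πr/v = 4.748e-15 s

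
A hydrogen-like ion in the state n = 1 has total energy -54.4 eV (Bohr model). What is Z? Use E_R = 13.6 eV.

2

E_n = −E_R Z²/n² ⇒ Z² = −E_n n²/E_R = 54.4 × 1² / 13.6 ≈ 4.00
Z = 2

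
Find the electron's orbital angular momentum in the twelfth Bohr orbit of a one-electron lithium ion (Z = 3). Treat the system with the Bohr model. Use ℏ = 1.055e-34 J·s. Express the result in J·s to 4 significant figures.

1.266e-33 J·s

L_n = nℏ = 12 × 1.055e-34 = 1.266e-33 J·s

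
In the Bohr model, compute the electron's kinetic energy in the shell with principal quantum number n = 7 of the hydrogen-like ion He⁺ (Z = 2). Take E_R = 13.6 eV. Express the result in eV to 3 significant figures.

For a Coulomb orbit the virial theorem gives K = −E_n.
E_n = −E_R·Z²/n², so K = E_R·Z²/n² = 13.6 × 2²/7² = 1.11 eV

1.11 eV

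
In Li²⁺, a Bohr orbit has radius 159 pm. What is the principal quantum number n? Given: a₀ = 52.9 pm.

3

r_n = n²a₀/Z ⇒ n² = rZ/a₀ = 159 × 3 / 52.9 ≈ 9.02
n = 3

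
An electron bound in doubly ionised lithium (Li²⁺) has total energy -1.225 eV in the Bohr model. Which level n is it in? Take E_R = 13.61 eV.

10

E_n = −E_R Z²/n² ⇒ n² = E_R Z²/(−E_n) = 13.61 × 3² / 1.225 ≈ 99.99
n = 10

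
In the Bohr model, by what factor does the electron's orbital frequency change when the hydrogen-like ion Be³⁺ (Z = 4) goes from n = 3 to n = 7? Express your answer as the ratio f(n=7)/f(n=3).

27/343

f ∝ Z^2 · n^-3; with Z fixed, f ∝ n^-3.
f(n=7)/f(n=3) = (7/3)^-3 = 27/343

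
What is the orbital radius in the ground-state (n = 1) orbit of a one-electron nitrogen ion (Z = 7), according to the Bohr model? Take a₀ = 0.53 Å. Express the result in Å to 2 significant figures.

0.076 Å

r_n = n²a₀/Z = 1² × 0.53 / 7
    = 1 × 0.53 / 7 = 0.076 Å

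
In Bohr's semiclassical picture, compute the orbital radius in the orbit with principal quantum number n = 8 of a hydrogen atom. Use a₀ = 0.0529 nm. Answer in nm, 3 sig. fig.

3.39 nm

r_n = n²a₀/Z = 8² × 0.0529 / 1
    = 64 × 0.0529 / 1 = 3.39 nm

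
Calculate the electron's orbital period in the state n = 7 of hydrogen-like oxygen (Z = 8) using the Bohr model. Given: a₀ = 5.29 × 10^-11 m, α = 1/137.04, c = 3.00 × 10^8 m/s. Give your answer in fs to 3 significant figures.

r = n²a₀/Z = 7²·5.29 × 10^-11/8 = 3.24 × 10^-10 m
v = Zαc/n = 8·0.00730·3.00 × 10^8/7 = 2.50 × 10^6 m/s
T = 2πr/v = 8.14 × 10^-16 s = 0.814 fs

0.814 fs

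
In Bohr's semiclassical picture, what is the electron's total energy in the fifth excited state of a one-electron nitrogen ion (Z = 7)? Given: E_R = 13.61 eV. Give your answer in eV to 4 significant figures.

E_n = −E_R·Z²/n² = −13.61 × 7²/6² = -18.52 eV

-18.52 eV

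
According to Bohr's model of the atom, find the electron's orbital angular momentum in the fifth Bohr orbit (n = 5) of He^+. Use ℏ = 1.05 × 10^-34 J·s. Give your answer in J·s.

L_n = nℏ = 5 × 1.05 × 10^-34 = 5.25 × 10^-34 J·s

5.25 × 10^-34 J·s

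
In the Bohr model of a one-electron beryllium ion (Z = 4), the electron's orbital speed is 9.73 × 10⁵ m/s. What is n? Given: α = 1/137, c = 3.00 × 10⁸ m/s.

9

v_n = Zαc/n ⇒ n = Zαc/v = 4 × 0.00730 × 3.00 × 10⁸ / 9.73 × 10⁵ ≈ 9.00
n = 9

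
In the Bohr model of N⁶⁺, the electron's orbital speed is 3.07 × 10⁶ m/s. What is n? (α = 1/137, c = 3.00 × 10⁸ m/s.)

v_n = Zαc/n ⇒ n = Zαc/v = 7 × 0.00730 × 3.00 × 10⁸ / 3.07 × 10⁶ ≈ 4.99
n = 5

5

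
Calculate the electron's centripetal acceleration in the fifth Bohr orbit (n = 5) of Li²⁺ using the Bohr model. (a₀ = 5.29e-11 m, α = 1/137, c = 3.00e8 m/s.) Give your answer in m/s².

3.92e21 m/s²

r = n²a₀/Z = 4.41e-10 m, v = Zαc/n = 1.31e6 m/s
a = v²/r = (1.31e6)² / 4.41e-10 = 3.92e21 m/s²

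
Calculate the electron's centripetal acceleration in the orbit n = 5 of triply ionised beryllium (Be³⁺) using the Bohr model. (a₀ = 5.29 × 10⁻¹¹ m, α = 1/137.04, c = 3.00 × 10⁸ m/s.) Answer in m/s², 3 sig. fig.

9.28 × 10²¹ m/s²

r = n²a₀/Z = 3.31 × 10⁻¹⁰ m, v = Zαc/n = 1.75 × 10⁶ m/s
a = v²/r = (1.75 × 10⁶)² / 3.31 × 10⁻¹⁰ = 9.28 × 10²¹ m/s²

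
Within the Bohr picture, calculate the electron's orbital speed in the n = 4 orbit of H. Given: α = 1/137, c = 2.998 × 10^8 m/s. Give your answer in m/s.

v_n = Zαc/n = 1 × 0.007299 × 2.998 × 10^8 / 4
    = 5.471 × 10^5 m/s

5.471 × 10^5 m/s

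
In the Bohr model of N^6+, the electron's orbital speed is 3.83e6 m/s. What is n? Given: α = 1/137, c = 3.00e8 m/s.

v_n = Zαc/n ⇒ n = Zαc/v = 7 × 0.00730 × 3.00e8 / 3.83e6 ≈ 4.00
n = 4

4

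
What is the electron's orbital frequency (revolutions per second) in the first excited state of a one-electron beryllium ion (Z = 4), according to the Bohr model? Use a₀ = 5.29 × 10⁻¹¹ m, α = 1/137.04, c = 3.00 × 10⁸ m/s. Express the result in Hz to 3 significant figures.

1.32 × 10¹⁶ Hz

r = n²a₀/Z = 5.29 × 10⁻¹¹ m, v = Zαc/n = 4.38 × 10⁶ m/s
f = v/(2πr) = 1.32 × 10¹⁶ Hz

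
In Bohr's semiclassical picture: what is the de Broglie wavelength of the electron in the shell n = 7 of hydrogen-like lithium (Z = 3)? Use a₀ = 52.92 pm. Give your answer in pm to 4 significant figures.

The Bohr quantisation condition is nλ = 2πr_n.
r_n = n²a₀/Z = 864.4 pm
λ = 2πr_n/n = 2π·864.4/7 = 775.8 pm

775.8 pm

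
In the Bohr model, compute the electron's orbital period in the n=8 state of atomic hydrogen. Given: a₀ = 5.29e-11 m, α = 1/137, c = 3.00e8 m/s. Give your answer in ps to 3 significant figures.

0.0777 ps

r = n²a₀/Z = 8²·5.29e-11/1 = 3.39e-9 m
v = Zαc/n = 1·0.00730·3.00e8/8 = 2.74e5 m/s
T = 2πr/v = 7.77e-14 s = 0.0777 ps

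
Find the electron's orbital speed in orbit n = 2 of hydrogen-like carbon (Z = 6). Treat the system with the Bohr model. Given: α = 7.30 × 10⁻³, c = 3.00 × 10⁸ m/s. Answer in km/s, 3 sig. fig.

v_n = Zαc/n = 6 × 0.00730 × 3.00 × 10⁸ / 2
    = 6570 km/s

6570 km/s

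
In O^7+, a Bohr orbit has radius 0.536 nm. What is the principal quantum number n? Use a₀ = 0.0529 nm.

r_n = n²a₀/Z ⇒ n² = rZ/a₀ = 0.536 × 8 / 0.0529 ≈ 81.06
n = 9

9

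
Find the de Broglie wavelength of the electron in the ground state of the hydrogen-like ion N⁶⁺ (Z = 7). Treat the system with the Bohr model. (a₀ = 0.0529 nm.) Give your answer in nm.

The Bohr quantisation condition is nλ = 2πr_n.
r_n = n²a₀/Z = 0.00756 nm
λ = 2πr_n/n = 2π·0.00756/1 = 0.0475 nm

0.0475 nm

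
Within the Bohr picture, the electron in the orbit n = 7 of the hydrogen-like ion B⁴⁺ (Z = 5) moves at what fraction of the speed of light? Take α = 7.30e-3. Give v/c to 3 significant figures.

v_n = Zαc/n, so v/c = Zα/n = 5 × 0.00730 / 7 = 0.00521

0.00521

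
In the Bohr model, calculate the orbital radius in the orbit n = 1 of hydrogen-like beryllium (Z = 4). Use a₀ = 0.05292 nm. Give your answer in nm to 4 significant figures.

r_n = n²a₀/Z = 1² × 0.05292 / 4
    = 1 × 0.05292 / 4 = 0.01323 nm

0.01323 nm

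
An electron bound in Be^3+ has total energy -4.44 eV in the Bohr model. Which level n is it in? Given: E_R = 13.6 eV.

7

E_n = −E_R Z²/n² ⇒ n² = E_R Z²/(−E_n) = 13.6 × 4² / 4.44 ≈ 49.01
n = 7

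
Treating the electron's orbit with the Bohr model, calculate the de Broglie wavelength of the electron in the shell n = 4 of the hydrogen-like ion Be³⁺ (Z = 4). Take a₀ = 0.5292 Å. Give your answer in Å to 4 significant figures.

3.325 Å

The Bohr quantisation condition is nλ = 2πr_n.
r_n = n²a₀/Z = 2.117 Å
λ = 2πr_n/n = 2π·2.117/4 = 3.325 Å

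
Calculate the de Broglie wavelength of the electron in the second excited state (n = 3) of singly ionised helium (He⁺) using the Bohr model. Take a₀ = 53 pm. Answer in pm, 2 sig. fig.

The Bohr quantisation condition is nλ = 2πr_n.
r_n = n²a₀/Z = 240 pm
λ = 2πr_n/n = 2π·240/3 = 500 pm

500 pm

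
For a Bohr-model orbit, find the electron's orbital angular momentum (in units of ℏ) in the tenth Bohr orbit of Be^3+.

10

L_n = nℏ, so L/ℏ = n = 10.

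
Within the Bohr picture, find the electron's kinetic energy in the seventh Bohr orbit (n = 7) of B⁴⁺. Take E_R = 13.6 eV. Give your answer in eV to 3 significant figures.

For a Coulomb orbit the virial theorem gives K = −E_n.
E_n = −E_R·Z²/n², so K = E_R·Z²/n² = 13.6 × 5²/7² = 6.94 eV

6.94 eV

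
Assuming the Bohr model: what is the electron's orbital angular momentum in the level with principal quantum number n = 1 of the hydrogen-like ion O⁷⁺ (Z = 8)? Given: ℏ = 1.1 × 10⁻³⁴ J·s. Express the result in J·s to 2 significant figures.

L_n = nℏ = 1 × 1.1 × 10⁻³⁴ = 1.1 × 10⁻³⁴ J·s

1.1 × 10⁻³⁴ J·s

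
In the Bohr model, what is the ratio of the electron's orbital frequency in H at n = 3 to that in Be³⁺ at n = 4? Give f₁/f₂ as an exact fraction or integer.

f ∝ Z^2 · n^-3
f₁/f₂ = (1/4)^2 · (3/4)^-3 = 4/27

4/27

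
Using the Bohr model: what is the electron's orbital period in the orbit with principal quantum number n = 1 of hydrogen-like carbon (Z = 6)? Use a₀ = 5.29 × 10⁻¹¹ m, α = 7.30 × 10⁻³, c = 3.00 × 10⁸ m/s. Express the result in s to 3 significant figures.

4.22 × 10⁻¹⁸ s

r = n²a₀/Z = 1²·5.29 × 10⁻¹¹/6 = 8.82 × 10⁻¹² m
v = Zαc/n = 6·0.00730·3.00 × 10⁸/1 = 1.31 × 10⁷ m/s
T = 2πr/v = 4.22 × 10⁻¹⁸ s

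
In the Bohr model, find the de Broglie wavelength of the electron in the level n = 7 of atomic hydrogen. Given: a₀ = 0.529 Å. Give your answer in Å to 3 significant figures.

23.3 Å

The Bohr quantisation condition is nλ = 2πr_n.
r_n = n²a₀/Z = 25.9 Å
λ = 2πr_n/n = 2π·25.9/7 = 23.3 Å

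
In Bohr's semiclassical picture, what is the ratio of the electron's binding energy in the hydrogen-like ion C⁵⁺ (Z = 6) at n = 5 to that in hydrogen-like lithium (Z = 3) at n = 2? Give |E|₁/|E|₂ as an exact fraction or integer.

|E| ∝ Z^2 · n^-2
|E|₁/|E|₂ = (6/3)^2 · (5/2)^-2 = 16/25

16/25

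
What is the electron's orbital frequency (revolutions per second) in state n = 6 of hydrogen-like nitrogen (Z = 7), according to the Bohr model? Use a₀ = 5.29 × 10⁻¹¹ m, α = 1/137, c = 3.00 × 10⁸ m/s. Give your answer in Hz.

1.49 × 10¹⁵ Hz

r = n²a₀/Z = 2.72 × 10⁻¹⁰ m, v = Zαc/n = 2.55 × 10⁶ m/s
f = v/(2πr) = 1.49 × 10¹⁵ Hz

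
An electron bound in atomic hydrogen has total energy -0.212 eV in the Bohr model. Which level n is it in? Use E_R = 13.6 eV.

E_n = −E_R Z²/n² ⇒ n² = E_R Z²/(−E_n) = 13.6 × 1² / 0.212 ≈ 64.15
n = 8

8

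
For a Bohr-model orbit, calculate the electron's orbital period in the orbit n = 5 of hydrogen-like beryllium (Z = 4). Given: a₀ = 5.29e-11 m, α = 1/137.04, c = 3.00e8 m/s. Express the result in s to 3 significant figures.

r = n²a₀/Z = 5²·5.29e-11/4 = 3.31e-10 m
v = Zαc/n = 4·0.00730·3.00e8/5 = 1.75e6 m/s
T = 2πr/v = 1.19e-15 s

1.19e-15 s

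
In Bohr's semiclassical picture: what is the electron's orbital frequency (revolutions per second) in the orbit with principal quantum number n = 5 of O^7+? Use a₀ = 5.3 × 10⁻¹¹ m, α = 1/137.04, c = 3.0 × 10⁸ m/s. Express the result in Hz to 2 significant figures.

r = n²a₀/Z = 1.7 × 10⁻¹⁰ m, v = Zαc/n = 3.5 × 10⁶ m/s
f = v/(2πr) = 3.4 × 10¹⁵ Hz

3.4 × 10¹⁵ Hz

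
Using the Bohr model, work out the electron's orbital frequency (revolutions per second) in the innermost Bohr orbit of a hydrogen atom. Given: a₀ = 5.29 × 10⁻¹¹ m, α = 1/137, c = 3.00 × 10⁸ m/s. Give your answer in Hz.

6.59 × 10¹⁵ Hz

r = n²a₀/Z = 5.29 × 10⁻¹¹ m, v = Zαc/n = 2.19 × 10⁶ m/s
f = v/(2πr) = 6.59 × 10¹⁵ Hz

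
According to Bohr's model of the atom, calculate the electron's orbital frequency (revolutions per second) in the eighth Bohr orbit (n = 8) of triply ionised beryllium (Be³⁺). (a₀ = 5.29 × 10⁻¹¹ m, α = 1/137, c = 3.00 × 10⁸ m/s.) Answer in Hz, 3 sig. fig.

2.06 × 10¹⁴ Hz

r = n²a₀/Z = 8.46 × 10⁻¹⁰ m, v = Zαc/n = 1.09 × 10⁶ m/s
f = v/(2πr) = 2.06 × 10¹⁴ Hz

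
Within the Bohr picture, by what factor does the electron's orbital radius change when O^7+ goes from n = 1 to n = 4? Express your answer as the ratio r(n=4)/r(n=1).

16

r ∝ Z^-1 · n^2; with Z fixed, r ∝ n^2.
r(n=4)/r(n=1) = (4/1)^2 = 16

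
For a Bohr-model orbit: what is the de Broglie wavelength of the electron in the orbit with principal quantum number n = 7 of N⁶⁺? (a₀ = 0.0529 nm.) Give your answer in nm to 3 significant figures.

0.332 nm

The Bohr quantisation condition is nλ = 2πr_n.
r_n = n²a₀/Z = 0.370 nm
λ = 2πr_n/n = 2π·0.370/7 = 0.332 nm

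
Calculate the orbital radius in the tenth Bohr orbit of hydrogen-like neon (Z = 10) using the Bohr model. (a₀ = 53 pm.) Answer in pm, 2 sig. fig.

530 pm

r_n = n²a₀/Z = 10² × 53 / 10
    = 100 × 53 / 10 = 530 pm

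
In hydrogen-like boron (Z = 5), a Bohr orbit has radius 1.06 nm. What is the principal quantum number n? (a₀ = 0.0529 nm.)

10

r_n = n²a₀/Z ⇒ n² = rZ/a₀ = 1.06 × 5 / 0.0529 ≈ 100.19
n = 10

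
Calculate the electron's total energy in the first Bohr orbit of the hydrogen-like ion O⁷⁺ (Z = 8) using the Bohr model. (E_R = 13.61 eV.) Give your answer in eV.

-871.0 eV

E_n = −E_R·Z²/n² = −13.61 × 8²/1² = -871.0 eV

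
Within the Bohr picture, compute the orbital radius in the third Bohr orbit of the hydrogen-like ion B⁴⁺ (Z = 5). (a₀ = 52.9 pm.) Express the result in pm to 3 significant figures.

r_n = n²a₀/Z = 3² × 52.9 / 5
    = 9 × 52.9 / 5 = 95.2 pm

95.2 pm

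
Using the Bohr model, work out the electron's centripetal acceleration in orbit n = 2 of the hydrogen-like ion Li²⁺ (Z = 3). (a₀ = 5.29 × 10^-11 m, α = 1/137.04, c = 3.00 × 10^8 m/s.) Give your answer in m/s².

r = n²a₀/Z = 7.05 × 10^-11 m, v = Zαc/n = 3.28 × 10^6 m/s
a = v²/r = (3.28 × 10^6)² / 7.05 × 10^-11 = 1.53 × 10^23 m/s²

1.53 × 10^23 m/s²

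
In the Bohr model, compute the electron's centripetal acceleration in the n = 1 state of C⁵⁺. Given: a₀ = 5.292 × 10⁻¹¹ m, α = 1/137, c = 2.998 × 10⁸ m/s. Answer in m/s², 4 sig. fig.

1.955 × 10²⁵ m/s²

r = n²a₀/Z = 8.820 × 10⁻¹² m, v = Zαc/n = 1.313 × 10⁷ m/s
a = v²/r = (1.313 × 10⁷)² / 8.820 × 10⁻¹² = 1.955 × 10²⁵ m/s²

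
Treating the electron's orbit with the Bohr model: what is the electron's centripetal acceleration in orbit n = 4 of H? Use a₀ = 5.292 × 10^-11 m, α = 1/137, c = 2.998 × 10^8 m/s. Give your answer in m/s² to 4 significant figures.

r = n²a₀/Z = 8.467 × 10^-10 m, v = Zαc/n = 5.471 × 10^5 m/s
a = v²/r = (5.471 × 10^5)² / 8.467 × 10^-10 = 3.535 × 10^20 m/s²

3.535 × 10^20 m/s²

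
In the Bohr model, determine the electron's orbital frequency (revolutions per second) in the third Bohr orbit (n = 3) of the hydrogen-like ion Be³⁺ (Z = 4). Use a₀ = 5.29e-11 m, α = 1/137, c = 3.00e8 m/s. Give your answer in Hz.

r = n²a₀/Z = 1.19e-10 m, v = Zαc/n = 2.92e6 m/s
f = v/(2πr) = 3.90e15 Hz

3.90e15 Hz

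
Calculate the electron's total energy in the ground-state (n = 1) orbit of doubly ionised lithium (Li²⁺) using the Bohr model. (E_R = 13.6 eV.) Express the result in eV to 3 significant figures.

E_n = −E_R·Z²/n² = −13.6 × 3²/1² = -122 eV

-122 eV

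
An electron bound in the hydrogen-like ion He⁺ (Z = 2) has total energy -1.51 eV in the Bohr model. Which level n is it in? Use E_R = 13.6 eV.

6

E_n = −E_R Z²/n² ⇒ n² = E_R Z²/(−E_n) = 13.6 × 2² / 1.51 ≈ 36.03
n = 6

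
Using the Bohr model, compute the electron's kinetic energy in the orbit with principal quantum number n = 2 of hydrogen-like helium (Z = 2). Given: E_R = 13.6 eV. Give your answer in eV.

For a Coulomb orbit the virial theorem gives K = −E_n.
E_n = −E_R·Z²/n², so K = E_R·Z²/n² = 13.6 × 2²/2² = 13.6 eV

13.6 eV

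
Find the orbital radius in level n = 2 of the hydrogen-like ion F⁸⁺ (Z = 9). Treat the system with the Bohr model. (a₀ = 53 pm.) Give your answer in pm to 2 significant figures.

24 pm

r_n = n²a₀/Z = 2² × 53 / 9
    = 4 × 53 / 9 = 24 pm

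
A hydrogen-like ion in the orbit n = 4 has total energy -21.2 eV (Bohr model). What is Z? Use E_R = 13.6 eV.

5

E_n = −E_R Z²/n² ⇒ Z² = −E_n n²/E_R = 21.2 × 4² / 13.6 ≈ 24.94
Z = 5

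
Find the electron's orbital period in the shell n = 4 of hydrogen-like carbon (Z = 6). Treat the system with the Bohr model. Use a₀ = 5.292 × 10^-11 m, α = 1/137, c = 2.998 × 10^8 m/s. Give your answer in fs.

0.2701 fs

r = n²a₀/Z = 4²·5.292 × 10^-11/6 = 1.411 × 10^-10 m
v = Zαc/n = 6·0.007299·2.998 × 10^8/4 = 3.282 × 10^6 m/s
T = 2πr/v = 2.701 × 10^-16 s = 0.2701 fs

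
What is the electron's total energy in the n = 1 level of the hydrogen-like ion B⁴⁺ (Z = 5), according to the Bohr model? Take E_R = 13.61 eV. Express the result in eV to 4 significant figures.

E_n = −E_R·Z²/n² = −13.61 × 5²/1² = -340.2 eV

-340.2 eV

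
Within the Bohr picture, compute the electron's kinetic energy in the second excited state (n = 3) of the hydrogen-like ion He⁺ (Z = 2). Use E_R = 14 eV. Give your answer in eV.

For a Coulomb orbit the virial theorem gives K = −E_n.
E_n = −E_R·Z²/n², so K = E_R·Z²/n² = 14 × 2²/3² = 6.2 eV

6.2 eV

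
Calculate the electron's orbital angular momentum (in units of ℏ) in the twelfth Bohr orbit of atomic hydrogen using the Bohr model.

12

L_n = nℏ, so L/ℏ = n = 12.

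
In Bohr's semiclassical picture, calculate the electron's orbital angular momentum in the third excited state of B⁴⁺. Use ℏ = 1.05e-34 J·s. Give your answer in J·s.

L_n = nℏ = 4 × 1.05e-34 = 4.20e-34 J·s

4.20e-34 J·s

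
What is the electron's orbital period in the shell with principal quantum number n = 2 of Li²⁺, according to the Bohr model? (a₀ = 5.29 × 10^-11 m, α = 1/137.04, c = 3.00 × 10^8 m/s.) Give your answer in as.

135 as

r = n²a₀/Z = 2²·5.29 × 10^-11/3 = 7.05 × 10^-11 m
v = Zαc/n = 3·0.00730·3.00 × 10^8/2 = 3.28 × 10^6 m/s
T = 2πr/v = 1.35 × 10^-16 s = 135 as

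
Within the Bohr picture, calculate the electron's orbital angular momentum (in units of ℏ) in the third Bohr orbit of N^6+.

L_n = nℏ, so L/ℏ = n = 3.

3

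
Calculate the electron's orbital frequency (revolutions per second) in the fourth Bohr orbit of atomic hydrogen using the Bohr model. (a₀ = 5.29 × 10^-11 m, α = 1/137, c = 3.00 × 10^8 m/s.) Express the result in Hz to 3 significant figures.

r = n²a₀/Z = 8.46 × 10^-10 m, v = Zαc/n = 5.47 × 10^5 m/s
f = v/(2πr) = 1.03 × 10^14 Hz

1.03 × 10^14 Hz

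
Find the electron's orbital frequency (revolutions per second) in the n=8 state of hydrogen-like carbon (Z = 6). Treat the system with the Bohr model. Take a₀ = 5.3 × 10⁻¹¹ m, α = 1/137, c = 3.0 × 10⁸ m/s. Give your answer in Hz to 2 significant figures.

r = n²a₀/Z = 5.7 × 10⁻¹⁰ m, v = Zαc/n = 1.6 × 10⁶ m/s
f = v/(2πr) = 4.6 × 10¹⁴ Hz

4.6 × 10¹⁴ Hz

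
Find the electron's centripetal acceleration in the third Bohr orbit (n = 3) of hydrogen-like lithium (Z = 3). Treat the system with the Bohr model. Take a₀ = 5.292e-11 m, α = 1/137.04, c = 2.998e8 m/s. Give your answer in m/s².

r = n²a₀/Z = 1.588e-10 m, v = Zαc/n = 2.188e6 m/s
a = v²/r = (2.188e6)² / 1.588e-10 = 3.015e22 m/s²

3.015e22 m/s²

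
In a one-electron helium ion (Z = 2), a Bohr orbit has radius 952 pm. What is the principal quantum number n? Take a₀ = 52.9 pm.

r_n = n²a₀/Z ⇒ n² = rZ/a₀ = 952 × 2 / 52.9 ≈ 35.99
n = 6

6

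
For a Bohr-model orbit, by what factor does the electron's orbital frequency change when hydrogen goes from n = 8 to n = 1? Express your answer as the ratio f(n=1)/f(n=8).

512

f ∝ Z^2 · n^-3; with Z fixed, f ∝ n^-3.
f(n=1)/f(n=8) = (1/8)^-3 = 512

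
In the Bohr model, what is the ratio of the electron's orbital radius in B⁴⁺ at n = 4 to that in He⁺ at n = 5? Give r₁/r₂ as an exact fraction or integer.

r ∝ Z^-1 · n^2
r₁/r₂ = (5/2)^-1 · (4/5)^2 = 32/125

32/125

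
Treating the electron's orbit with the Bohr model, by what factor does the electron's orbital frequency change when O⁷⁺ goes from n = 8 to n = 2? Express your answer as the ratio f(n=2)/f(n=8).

64

f ∝ Z^2 · n^-3; with Z fixed, f ∝ n^-3.
f(n=2)/f(n=8) = (2/8)^-3 = 64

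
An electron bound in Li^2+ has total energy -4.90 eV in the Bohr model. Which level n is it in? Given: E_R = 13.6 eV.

E_n = −E_R Z²/n² ⇒ n² = E_R Z²/(−E_n) = 13.6 × 3² / 4.90 ≈ 24.98
n = 5

5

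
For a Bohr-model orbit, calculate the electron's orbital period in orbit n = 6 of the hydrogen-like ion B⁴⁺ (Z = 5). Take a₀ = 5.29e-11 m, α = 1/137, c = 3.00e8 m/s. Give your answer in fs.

1.31 fs

r = n²a₀/Z = 6²·5.29e-11/5 = 3.81e-10 m
v = Zαc/n = 5·0.00730·3.00e8/6 = 1.82e6 m/s
T = 2πr/v = 1.31e-15 s = 1.31 fs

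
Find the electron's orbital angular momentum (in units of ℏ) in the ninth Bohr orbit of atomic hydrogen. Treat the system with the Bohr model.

9

L_n = nℏ, so L/ℏ = n = 9.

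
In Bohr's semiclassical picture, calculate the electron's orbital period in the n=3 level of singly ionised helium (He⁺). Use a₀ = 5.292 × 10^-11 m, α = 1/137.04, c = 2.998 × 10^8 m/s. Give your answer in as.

1026 as

r = n²a₀/Z = 3²·5.292 × 10^-11/2 = 2.381 × 10^-10 m
v = Zαc/n = 2·0.007297·2.998 × 10^8/3 = 1.458 × 10^6 m/s
T = 2πr/v = 1.026 × 10^-15 s = 1026 as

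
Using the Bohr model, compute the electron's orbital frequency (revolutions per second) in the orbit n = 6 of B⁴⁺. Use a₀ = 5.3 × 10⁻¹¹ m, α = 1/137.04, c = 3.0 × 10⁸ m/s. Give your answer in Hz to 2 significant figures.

r = n²a₀/Z = 3.8 × 10⁻¹⁰ m, v = Zαc/n = 1.8 × 10⁶ m/s
f = v/(2πr) = 7.6 × 10¹⁴ Hz

7.6 × 10¹⁴ Hz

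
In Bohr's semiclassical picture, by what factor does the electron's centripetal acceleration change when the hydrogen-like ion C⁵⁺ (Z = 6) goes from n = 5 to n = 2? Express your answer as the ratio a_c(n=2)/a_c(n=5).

a_c ∝ Z^3 · n^-4; with Z fixed, a_c ∝ n^-4.
a_c(n=2)/a_c(n=5) = (2/5)^-4 = 625/16

625/16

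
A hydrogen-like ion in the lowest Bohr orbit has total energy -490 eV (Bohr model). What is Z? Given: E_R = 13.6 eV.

E_n = −E_R Z²/n² ⇒ Z² = −E_n n²/E_R = 490 × 1² / 13.6 ≈ 36.03
Z = 6

6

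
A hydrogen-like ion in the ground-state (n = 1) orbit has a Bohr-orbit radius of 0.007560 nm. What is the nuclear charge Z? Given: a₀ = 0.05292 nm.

r_n = n²a₀/Z ⇒ Z = n²a₀/r = 1² × 0.05292 / 0.007560 ≈ 7.00
Z = 7

7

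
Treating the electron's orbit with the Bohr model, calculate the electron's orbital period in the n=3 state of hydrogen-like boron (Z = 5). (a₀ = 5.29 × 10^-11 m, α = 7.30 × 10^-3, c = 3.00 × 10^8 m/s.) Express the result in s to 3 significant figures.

1.64 × 10^-16 s

r = n²a₀/Z = 3²·5.29 × 10^-11/5 = 9.52 × 10^-11 m
v = Zαc/n = 5·0.00730·3.00 × 10^8/3 = 3.65 × 10^6 m/s
T = 2πr/v = 1.64 × 10^-16 s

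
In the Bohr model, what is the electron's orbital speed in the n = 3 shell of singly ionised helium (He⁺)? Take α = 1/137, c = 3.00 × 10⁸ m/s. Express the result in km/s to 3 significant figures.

1460 km/s

v_n = Zαc/n = 2 × 0.00730 × 3.00 × 10⁸ / 3
    = 1460 km/s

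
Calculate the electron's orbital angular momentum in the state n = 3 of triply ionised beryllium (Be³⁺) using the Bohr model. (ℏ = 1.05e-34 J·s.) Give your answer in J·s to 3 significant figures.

L_n = nℏ = 3 × 1.05e-34 = 3.15e-34 J·s

3.15e-34 J·s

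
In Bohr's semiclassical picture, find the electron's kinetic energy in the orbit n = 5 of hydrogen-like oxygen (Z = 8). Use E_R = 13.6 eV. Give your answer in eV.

34.8 eV

For a Coulomb orbit the virial theorem gives K = −E_n.
E_n = −E_R·Z²/n², so K = E_R·Z²/n² = 13.6 × 8²/5² = 34.8 eV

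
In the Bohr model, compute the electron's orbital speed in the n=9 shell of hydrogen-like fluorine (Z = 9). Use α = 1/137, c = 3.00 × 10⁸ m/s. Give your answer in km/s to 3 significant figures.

v_n = Zαc/n = 9 × 0.00730 × 3.00 × 10⁸ / 9
    = 2190 km/s

2190 km/s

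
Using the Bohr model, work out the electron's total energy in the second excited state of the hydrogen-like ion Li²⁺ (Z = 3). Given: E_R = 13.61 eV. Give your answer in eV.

-13.61 eV

E_n = −E_R·Z²/n² = −13.61 × 3²/3² = -13.61 eV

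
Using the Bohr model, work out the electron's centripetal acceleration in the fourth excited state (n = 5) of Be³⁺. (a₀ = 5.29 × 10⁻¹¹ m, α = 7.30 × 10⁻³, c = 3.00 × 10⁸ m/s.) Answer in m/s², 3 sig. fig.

9.28 × 10²¹ m/s²

r = n²a₀/Z = 3.31 × 10⁻¹⁰ m, v = Zαc/n = 1.75 × 10⁶ m/s
a = v²/r = (1.75 × 10⁶)² / 3.31 × 10⁻¹⁰ = 9.28 × 10²¹ m/s²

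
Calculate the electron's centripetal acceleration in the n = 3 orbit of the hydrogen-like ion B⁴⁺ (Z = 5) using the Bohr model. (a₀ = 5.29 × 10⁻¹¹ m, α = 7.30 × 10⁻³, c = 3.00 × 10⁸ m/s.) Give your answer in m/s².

1.40 × 10²³ m/s²

r = n²a₀/Z = 9.52 × 10⁻¹¹ m, v = Zαc/n = 3.65 × 10⁶ m/s
a = v²/r = (3.65 × 10⁶)² / 9.52 × 10⁻¹¹ = 1.40 × 10²³ m/s²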